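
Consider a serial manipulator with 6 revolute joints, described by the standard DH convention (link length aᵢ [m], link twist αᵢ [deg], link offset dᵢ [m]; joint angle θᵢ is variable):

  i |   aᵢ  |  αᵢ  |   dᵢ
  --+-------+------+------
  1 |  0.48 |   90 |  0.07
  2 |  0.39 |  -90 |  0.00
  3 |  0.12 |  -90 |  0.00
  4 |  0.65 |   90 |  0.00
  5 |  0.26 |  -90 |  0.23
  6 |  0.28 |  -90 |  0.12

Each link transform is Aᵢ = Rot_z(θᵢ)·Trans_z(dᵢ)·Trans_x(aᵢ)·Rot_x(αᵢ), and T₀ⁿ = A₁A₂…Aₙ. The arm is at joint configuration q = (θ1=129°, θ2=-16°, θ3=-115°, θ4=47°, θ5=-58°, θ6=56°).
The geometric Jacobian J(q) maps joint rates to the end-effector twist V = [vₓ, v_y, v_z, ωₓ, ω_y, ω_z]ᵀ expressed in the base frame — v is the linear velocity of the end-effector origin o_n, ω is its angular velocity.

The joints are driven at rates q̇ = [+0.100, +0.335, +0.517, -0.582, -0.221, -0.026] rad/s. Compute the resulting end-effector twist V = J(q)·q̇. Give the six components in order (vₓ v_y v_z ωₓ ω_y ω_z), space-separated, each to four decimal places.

o_n = [0.3997, 0.4376, -0.5592]
J₁: ẑ×o_n = [-0.4376, 0.3997, 0.0000], ω = ẑ
J2: z=[0.7771, 0.6293, 0.0000] o=[-0.3021, 0.3730, 0.0700] → [-0.3959, 0.4890, -0.3915, 0.7771, 0.6293, 0.0000]
J3: z=[-0.1735, 0.2142, 0.9613] o=[-0.5380, 0.6644, -0.0375] → [0.1063, 0.8109, -0.1615, -0.1735, 0.2142, 0.9613]
J4: z=[-0.2198, 0.9430, -0.2498] o=[-0.4228, 0.6949, -0.0235] → [-0.5694, -0.3232, -0.7191, -0.2198, 0.9430, -0.2498]
J5: z=[0.5838, 0.3323, 0.7408] o=[0.0852, 0.7060, -0.4288] → [0.1555, 0.3091, -0.2612, 0.5838, 0.3323, 0.7408]
J6: z=[0.5463, 0.5141, -0.6612] o=[0.3757, 0.5768, -0.2893] → [-0.2308, 0.1315, -0.0885, 0.5463, 0.5141, -0.6612]
V = J·q̇ = [0.1816, 0.7394, 0.2639, 0.1554, -0.3141, 0.5958]

0.1816 0.7394 0.2639 0.1554 -0.3141 0.5958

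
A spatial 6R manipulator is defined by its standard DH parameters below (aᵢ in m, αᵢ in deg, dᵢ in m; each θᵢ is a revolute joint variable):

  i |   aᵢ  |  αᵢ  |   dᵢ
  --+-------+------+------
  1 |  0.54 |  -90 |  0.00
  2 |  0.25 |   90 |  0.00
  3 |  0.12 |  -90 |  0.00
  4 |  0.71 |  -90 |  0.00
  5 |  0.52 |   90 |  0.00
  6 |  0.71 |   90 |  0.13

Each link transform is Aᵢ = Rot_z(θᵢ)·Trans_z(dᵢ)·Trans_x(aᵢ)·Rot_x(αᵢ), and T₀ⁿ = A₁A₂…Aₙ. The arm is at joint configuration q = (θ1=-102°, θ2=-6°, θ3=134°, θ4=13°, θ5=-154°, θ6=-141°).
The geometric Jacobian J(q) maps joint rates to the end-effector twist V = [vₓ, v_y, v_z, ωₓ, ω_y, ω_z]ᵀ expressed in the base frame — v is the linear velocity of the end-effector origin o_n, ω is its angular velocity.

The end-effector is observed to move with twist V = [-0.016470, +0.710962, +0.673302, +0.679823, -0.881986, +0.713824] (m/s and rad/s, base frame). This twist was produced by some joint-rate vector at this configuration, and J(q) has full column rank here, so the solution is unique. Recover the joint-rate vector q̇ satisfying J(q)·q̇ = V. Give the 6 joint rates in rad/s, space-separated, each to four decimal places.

o_n = [0.6611, -0.3875, 0.2522]
J₁: ẑ×o_n = [0.3875, 0.6611, -0.0000], ω = ẑ
J2: z=[0.9781, -0.2079, 0.0000] o=[-0.1123, -0.5282, 0.0000] → [-0.0524, -0.2467, 0.2984, 0.9781, -0.2079, 0.0000]
J3: z=[0.0217, 0.1022, 0.9945] o=[-0.1640, -0.7714, 0.0261] → [-0.3587, 0.8156, -0.0760, 0.0217, 0.1022, 0.9945]
J4: z=[-0.5307, 0.8442, -0.0752] o=[-0.0623, -0.7083, 0.0174] → [0.2223, 0.0702, -0.7809, -0.5307, 0.8442, -0.0752]
J5: z=[-0.2118, -0.2180, -0.9527] o=[0.5204, -0.3606, -0.1917] → [-0.1224, -0.0400, 0.0364, -0.2118, -0.2180, -0.9527]
J6: z=[0.1173, -0.9734, 0.1967] o=[0.0158, -0.3970, -0.0712] → [-0.3167, 0.0890, 0.6292, 0.1173, -0.9734, 0.1967]
q̇ = J⁺·V = [0.9960, 0.6170, 0.2720, -0.3230, 0.6820, 0.3700]

0.9960 0.6170 0.2720 -0.3230 0.6820 0.3700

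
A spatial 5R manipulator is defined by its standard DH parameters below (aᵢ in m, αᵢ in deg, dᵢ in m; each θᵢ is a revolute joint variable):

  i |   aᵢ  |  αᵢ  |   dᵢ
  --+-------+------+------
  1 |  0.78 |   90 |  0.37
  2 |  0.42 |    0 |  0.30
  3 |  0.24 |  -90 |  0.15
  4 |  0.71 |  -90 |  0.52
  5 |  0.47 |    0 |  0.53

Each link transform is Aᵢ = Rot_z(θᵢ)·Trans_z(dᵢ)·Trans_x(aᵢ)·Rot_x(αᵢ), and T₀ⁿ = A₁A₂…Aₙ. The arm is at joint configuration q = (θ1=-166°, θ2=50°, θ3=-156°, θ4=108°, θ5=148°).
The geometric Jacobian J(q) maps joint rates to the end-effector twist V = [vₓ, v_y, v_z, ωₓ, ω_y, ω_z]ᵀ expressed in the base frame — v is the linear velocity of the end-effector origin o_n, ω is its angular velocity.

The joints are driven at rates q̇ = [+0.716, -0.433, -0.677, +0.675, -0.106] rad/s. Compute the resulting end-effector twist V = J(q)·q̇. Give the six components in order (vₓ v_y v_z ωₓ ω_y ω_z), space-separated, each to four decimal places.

o_n = [-1.4447, -0.0329, 0.9634]
J₁: ẑ×o_n = [0.0329, -1.4447, 0.0000], ω = ẑ
J2: z=[-0.2419, 0.9703, 0.0000] o=[-0.7568, -0.1887, 0.3700] → [0.5758, 0.1436, 0.6297, -0.2419, 0.9703, 0.0000]
J3: z=[-0.2419, 0.9703, 0.0000] o=[-1.0914, 0.0371, 0.6917] → [0.2636, 0.0657, 0.3598, -0.2419, 0.9703, 0.0000]
J4: z=[-0.9327, -0.2326, -0.2756] o=[-1.0635, 0.1986, 0.4610] → [-0.1806, 0.5736, 0.1273, -0.9327, -0.2326, -0.2756]
J5: z=[-0.3291, 0.2364, 0.9142] o=[-1.4438, -0.5921, 0.5286] → [-0.4085, 0.1423, -0.1838, -0.3291, 0.2364, 0.9142]
V = J·q̇ = [-0.4828, -0.7689, -0.4108, -0.3262, -1.2591, 0.4330]

-0.4828 -0.7689 -0.4108 -0.3262 -1.2591 0.4330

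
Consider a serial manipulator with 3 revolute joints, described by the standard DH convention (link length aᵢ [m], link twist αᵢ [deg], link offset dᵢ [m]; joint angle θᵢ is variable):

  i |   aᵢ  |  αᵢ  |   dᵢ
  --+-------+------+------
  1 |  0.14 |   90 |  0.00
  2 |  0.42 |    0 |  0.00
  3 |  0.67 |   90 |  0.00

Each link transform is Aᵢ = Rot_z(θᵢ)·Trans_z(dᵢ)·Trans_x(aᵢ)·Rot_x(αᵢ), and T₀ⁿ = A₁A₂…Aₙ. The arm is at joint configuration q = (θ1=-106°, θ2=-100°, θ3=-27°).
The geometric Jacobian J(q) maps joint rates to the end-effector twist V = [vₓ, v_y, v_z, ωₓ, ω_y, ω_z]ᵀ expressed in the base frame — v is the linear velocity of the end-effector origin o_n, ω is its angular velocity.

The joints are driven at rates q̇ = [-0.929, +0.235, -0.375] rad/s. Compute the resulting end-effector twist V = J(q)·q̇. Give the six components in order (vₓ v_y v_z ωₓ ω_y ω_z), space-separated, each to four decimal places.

o_n = [0.0927, 0.3231, -0.9487]
J₁: ẑ×o_n = [-0.3231, 0.0927, 0.0000], ω = ẑ
J2: z=[-0.9613, 0.2756, 0.0000] o=[-0.0386, -0.1346, 0.0000] → [-0.2615, -0.9120, -0.4761, -0.9613, 0.2756, 0.0000]
J3: z=[-0.9613, 0.2756, 0.0000] o=[-0.0185, -0.0645, -0.4136] → [-0.1475, -0.5144, -0.4032, -0.9613, 0.2756, 0.0000]
V = J·q̇ = [0.2940, -0.1075, 0.0393, 0.1346, -0.0386, -0.9290]

0.2940 -0.1075 0.0393 0.1346 -0.0386 -0.9290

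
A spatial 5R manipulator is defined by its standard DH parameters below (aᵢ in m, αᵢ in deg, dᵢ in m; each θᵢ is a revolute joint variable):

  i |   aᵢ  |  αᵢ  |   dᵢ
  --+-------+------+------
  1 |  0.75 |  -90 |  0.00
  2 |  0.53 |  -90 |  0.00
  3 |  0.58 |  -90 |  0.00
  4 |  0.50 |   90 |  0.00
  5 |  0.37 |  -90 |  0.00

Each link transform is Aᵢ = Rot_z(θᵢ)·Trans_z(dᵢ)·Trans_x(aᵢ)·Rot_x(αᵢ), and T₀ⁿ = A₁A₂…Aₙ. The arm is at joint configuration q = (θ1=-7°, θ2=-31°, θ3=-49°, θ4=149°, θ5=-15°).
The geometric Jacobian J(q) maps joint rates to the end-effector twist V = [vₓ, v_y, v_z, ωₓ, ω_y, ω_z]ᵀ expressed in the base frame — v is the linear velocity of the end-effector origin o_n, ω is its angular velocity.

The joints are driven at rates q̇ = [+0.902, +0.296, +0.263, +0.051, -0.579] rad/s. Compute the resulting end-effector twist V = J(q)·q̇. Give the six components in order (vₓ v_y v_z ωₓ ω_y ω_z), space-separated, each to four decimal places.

o_n = [0.8150, -0.1546, 0.5619]
J₁: ẑ×o_n = [0.1546, 0.8150, -0.0000], ω = ẑ
J2: z=[0.1219, 0.9925, 0.0000] o=[0.7444, -0.0914, 0.0000] → [0.5577, -0.0685, -0.0778, 0.1219, 0.9925, 0.0000]
J3: z=[0.5112, -0.0628, -0.8572] o=[1.1953, -0.1468, 0.2730] → [-0.0248, 0.1783, -0.0279, 0.5112, -0.0628, -0.8572]
J4: z=[0.5621, -0.7300, 0.3887] o=[1.5724, 0.2480, 0.4689] → [0.0886, -0.3467, -0.7792, 0.5621, -0.7300, 0.3887]
J5: z=[-0.1033, 0.4043, 0.9088] o=[1.1621, -0.0276, 0.5449] → [0.1223, -0.3137, 0.1535, -0.1033, 0.4043, 0.9088]
V = J·q̇ = [0.2317, 0.9257, -0.1589, 0.2590, 0.0060, 0.1702]

0.2317 0.9257 -0.1589 0.2590 0.0060 0.1702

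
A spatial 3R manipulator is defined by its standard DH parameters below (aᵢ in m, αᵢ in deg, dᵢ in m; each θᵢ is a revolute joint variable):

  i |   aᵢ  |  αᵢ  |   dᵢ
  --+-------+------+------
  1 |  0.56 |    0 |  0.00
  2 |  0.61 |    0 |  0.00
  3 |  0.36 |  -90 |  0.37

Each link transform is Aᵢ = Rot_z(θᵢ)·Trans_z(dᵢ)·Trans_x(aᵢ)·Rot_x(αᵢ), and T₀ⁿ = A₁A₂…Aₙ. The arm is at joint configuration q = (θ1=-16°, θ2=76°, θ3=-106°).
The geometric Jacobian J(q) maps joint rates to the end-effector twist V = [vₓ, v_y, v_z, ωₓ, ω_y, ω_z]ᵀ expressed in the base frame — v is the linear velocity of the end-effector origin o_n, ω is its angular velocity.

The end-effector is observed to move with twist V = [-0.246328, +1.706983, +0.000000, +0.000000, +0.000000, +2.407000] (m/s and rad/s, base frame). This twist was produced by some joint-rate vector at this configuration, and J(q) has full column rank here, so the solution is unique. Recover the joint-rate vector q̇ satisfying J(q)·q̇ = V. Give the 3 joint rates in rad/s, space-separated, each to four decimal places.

o_n = [1.0934, 0.1150, 0.3700]
J₁: ẑ×o_n = [-0.1150, 1.0934, 0.0000], ω = ẑ
J2: z=[0.0000, 0.0000, 1.0000] o=[0.5383, -0.1544, 0.0000] → [-0.2693, 0.5551, 0.0000, 0.0000, 0.0000, 1.0000]
J3: z=[0.0000, 0.0000, 1.0000] o=[0.8433, 0.3739, 0.0000] → [0.2590, 0.2501, -0.0000, 0.0000, 0.0000, 1.0000]
q̇ = J⁺·V = [0.9610, 0.9660, 0.4800]

0.9610 0.9660 0.4800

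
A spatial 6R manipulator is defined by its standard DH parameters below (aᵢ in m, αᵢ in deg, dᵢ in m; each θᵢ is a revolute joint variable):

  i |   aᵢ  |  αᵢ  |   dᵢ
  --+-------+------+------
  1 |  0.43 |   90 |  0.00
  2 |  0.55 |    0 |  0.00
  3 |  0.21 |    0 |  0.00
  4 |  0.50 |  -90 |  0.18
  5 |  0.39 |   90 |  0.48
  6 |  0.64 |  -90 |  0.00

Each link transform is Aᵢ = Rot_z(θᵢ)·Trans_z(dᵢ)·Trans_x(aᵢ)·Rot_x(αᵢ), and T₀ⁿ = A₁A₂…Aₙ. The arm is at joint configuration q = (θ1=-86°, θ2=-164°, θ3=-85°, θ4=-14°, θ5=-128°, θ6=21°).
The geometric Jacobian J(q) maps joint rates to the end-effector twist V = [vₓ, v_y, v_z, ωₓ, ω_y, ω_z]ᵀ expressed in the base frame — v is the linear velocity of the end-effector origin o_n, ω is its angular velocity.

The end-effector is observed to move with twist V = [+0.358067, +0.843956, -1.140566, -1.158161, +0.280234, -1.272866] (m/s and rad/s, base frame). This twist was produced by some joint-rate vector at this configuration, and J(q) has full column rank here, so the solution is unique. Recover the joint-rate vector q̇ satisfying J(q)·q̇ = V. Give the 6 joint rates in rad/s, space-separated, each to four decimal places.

-0.6300 0.7060 -0.0500 0.9440 0.4360 0.7540

o_n = [-1.0161, 0.7959, -0.1492]
J₁: ẑ×o_n = [-0.7959, -1.0161, 0.0000], ω = ẑ
J2: z=[-0.9976, -0.0698, 0.0000] o=[0.0300, -0.4290, 0.0000] → [0.0104, -0.1488, -1.2949, -0.9976, -0.0698, 0.0000]
J3: z=[-0.9976, -0.0698, 0.0000] o=[-0.0069, 0.0985, -0.1516] → [-0.0002, 0.0024, -0.7662, -0.9976, -0.0698, 0.0000]
J4: z=[-0.9976, -0.0698, 0.0000] o=[-0.0121, 0.1735, 0.0445] → [0.0135, -0.1931, -0.6909, -0.9976, -0.0698, 0.0000]
J5: z=[-0.0692, 0.9901, -0.1219] o=[-0.1959, 0.2218, 0.5407] → [-0.6131, 0.0522, 0.7724, -0.0692, 0.9901, -0.1219]
J6: z=[0.6209, -0.0529, -0.7821] o=[-0.5337, 0.6464, 0.2439] → [0.1377, 0.6214, 0.0673, 0.6209, -0.0529, -0.7821]
q̇ = J⁺·V = [-0.6300, 0.7060, -0.0500, 0.9440, 0.4360, 0.7540]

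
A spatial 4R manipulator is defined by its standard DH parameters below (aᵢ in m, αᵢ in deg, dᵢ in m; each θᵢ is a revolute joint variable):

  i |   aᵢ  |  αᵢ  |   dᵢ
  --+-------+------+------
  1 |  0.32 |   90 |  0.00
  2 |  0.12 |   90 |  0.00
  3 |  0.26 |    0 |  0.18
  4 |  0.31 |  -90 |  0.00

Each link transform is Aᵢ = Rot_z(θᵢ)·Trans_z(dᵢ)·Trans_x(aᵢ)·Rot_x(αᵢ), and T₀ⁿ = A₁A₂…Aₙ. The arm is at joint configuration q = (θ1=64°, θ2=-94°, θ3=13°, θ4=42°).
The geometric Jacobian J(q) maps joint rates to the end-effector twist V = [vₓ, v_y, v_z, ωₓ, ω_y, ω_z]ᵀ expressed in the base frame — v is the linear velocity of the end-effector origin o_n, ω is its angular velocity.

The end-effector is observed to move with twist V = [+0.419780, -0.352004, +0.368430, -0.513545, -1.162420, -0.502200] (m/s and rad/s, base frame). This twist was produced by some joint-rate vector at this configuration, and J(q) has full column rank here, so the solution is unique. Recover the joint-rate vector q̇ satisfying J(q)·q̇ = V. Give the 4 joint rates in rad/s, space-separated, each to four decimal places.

-0.5910 0.0480 0.9670 0.3060

o_n = [0.3255, -0.0453, -0.5372]
J₁: ẑ×o_n = [0.0453, 0.3255, -0.0000], ω = ẑ
J2: z=[0.8988, -0.4384, 0.0000] o=[0.1403, 0.2876, 0.0000] → [0.2355, 0.4829, -0.2180, 0.8988, -0.4384, 0.0000]
J3: z=[-0.4373, -0.8966, 0.0698] o=[0.1366, 0.2801, -0.1197] → [0.3971, -0.1694, 0.3117, -0.4373, -0.8966, 0.0698]
J4: z=[-0.4373, -0.8966, 0.0698] o=[0.1027, 0.0772, -0.3599] → [0.1676, -0.0620, 0.2533, -0.4373, -0.8966, 0.0698]
q̇ = J⁺·V = [-0.5910, 0.0480, 0.9670, 0.3060]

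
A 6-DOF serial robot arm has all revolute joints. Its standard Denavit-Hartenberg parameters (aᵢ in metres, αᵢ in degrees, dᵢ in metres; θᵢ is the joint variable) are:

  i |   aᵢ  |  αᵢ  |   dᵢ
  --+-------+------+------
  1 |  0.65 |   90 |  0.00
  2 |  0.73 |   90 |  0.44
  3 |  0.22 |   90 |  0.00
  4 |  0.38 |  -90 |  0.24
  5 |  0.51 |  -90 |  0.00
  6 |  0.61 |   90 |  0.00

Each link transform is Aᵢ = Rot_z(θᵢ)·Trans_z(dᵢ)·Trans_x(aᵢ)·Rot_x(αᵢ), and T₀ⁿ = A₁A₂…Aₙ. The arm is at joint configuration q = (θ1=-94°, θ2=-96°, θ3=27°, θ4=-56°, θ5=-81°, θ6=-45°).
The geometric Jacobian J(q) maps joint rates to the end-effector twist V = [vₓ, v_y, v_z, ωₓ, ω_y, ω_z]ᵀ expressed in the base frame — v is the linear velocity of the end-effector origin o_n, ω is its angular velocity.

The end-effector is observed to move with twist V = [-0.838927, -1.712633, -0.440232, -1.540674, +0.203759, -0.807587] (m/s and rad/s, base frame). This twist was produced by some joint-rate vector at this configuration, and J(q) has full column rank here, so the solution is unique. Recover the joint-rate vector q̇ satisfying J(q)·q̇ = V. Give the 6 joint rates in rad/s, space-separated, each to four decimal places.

-0.5260 0.2750 0.6230 -0.8580 0.3830 0.9420

o_n = [0.1616, -0.6446, -2.0477]
J₁: ẑ×o_n = [0.6446, 0.1616, -0.0000], ω = ẑ
J2: z=[-0.9976, 0.0698, 0.0000] o=[-0.0453, -0.6484, 0.0000] → [-0.1428, -2.0427, -0.0182, -0.9976, 0.0698, 0.0000]
J3: z=[0.0694, 0.9921, 0.1045] o=[-0.4789, -0.5416, -0.7260] → [-1.3005, 0.1586, -0.6426, 0.0694, 0.9921, 0.1045]
J4: z=[0.8921, -0.0148, -0.4515] o=[-0.5772, -0.5142, -0.9209] → [-0.0422, 0.6717, -0.1054, 0.8921, -0.0148, -0.4515]
J5: z=[-0.3313, 0.6581, -0.6762] o=[-0.4797, -0.8038, -1.2505] → [-0.4169, -0.6978, -0.4748, -0.3313, 0.6581, -0.6762]
J6: z=[-0.4429, -0.7412, -0.5044] o=[-0.0549, -0.8713, -1.5244] → [0.5022, -0.3410, 0.0600, -0.4429, -0.7412, -0.5044]
q̇ = J⁺·V = [-0.5260, 0.2750, 0.6230, -0.8580, 0.3830, 0.9420]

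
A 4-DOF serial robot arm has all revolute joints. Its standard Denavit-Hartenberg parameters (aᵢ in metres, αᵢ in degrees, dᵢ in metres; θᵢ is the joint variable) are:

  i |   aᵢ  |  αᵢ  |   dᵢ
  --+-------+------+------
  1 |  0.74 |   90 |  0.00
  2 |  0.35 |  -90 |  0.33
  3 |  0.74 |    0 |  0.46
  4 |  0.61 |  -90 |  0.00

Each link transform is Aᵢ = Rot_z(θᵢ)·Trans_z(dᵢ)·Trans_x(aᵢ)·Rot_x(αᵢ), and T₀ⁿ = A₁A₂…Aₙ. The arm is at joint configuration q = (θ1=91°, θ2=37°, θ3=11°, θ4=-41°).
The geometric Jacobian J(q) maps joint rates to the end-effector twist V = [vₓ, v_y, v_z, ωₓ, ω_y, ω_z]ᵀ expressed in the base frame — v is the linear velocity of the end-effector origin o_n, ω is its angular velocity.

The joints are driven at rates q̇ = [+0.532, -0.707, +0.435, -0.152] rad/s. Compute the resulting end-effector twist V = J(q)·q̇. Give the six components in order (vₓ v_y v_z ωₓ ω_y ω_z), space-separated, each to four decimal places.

o_n = [0.4633, 1.7531, 1.3331]
J₁: ẑ×o_n = [-1.7531, 0.4633, 0.0000], ω = ẑ
J2: z=[0.9998, 0.0175, 0.0000] o=[-0.0129, 0.7399, 0.0000] → [0.0233, -1.3329, 1.0047, 0.9998, 0.0175, 0.0000]
J3: z=[0.0105, -0.6017, 0.7986] o=[0.3122, 1.0251, 0.2106] → [-1.2568, 0.1089, 0.0986, 0.0105, -0.6017, 0.7986]
J4: z=[0.0105, -0.6017, 0.7986] o=[0.1657, 1.3259, 1.0152] → [-0.5324, 0.2343, 0.1836, 0.0105, -0.6017, 0.7986]
V = J·q̇ = [-1.4148, 1.2006, -0.6954, -0.7039, -0.1826, 0.7580]

-1.4148 1.2006 -0.6954 -0.7039 -0.1826 0.7580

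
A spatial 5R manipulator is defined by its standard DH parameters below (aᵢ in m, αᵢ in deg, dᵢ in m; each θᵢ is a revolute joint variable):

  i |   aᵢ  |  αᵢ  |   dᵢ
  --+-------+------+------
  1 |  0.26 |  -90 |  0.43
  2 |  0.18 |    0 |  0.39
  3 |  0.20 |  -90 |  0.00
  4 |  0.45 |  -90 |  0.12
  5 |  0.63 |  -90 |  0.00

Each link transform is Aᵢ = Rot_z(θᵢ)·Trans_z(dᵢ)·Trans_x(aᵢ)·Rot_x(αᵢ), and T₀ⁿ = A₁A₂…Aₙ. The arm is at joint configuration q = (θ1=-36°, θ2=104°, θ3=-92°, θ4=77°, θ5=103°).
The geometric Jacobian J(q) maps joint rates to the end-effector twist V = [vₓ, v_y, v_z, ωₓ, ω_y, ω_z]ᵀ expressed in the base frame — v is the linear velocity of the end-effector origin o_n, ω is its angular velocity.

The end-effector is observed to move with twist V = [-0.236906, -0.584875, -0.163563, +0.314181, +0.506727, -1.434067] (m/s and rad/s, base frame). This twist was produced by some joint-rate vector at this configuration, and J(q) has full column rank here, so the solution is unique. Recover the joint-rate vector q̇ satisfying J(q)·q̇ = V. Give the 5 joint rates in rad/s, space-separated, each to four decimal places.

o_n = [0.5240, -0.2699, 0.6824]
J₁: ẑ×o_n = [0.2699, 0.5240, -0.0000], ω = ẑ
J2: z=[0.5878, 0.8090, 0.0000] o=[0.2103, -0.1528, 0.4300] → [0.2042, -0.1484, -0.3226, 0.5878, 0.8090, 0.0000]
J3: z=[0.5878, 0.8090, 0.0000] o=[0.4044, 0.1883, 0.2553] → [0.3455, -0.2510, -0.3661, 0.5878, 0.8090, 0.0000]
J4: z=[-0.1682, 0.1222, -0.9781] o=[0.5626, 0.0733, 0.2138] → [-0.2785, 0.1166, 0.0625, -0.1682, 0.1222, -0.9781]
J5: z=[-0.9033, 0.3782, 0.2026] o=[0.3648, -0.3250, 0.0753] → [0.2185, 0.5806, -0.1099, -0.9033, 0.3782, 0.2026]
q̇ = J⁺·V = [-0.9240, 0.2280, 0.3520, 0.5080, -0.0650]

-0.9240 0.2280 0.3520 0.5080 -0.0650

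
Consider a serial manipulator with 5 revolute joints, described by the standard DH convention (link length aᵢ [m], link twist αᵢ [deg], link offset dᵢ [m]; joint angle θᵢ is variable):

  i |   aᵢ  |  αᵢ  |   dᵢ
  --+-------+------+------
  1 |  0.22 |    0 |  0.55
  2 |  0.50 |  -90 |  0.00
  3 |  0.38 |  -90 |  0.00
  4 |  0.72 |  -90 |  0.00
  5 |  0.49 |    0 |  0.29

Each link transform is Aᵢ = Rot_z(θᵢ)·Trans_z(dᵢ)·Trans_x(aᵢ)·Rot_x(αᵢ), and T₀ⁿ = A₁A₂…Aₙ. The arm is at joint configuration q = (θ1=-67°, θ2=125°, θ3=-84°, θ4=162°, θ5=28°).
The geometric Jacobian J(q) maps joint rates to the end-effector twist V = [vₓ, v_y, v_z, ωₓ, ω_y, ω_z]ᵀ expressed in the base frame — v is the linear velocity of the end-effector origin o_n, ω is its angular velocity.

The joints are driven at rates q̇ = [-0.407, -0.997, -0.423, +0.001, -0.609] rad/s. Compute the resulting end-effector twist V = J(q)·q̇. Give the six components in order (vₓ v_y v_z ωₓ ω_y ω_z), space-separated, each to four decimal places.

0.4218 0.1971 -0.2925 0.8609 -0.5136 -1.2169

o_n = [0.2532, -0.0865, -0.2274]
J₁: ẑ×o_n = [0.0865, 0.2532, -0.0000], ω = ẑ
J2: z=[0.0000, 0.0000, 1.0000] o=[0.0860, -0.2025, 0.5500] → [-0.1160, 0.1673, 0.0000, 0.0000, 0.0000, 1.0000]
J3: z=[-0.8480, 0.5299, 0.0000] o=[0.3509, 0.2215, 0.5500] → [-0.4120, -0.6593, 0.3130, -0.8480, 0.5299, 0.0000]
J4: z=[0.5270, 0.8434, -0.1045] o=[0.3720, 0.2552, 0.9279] → [-1.0101, 0.6213, -0.0799, 0.5270, 0.8434, -0.1045]
J5: z=[-0.8237, 0.4766, -0.3073] o=[0.5227, 0.0766, 0.2469] → [-0.2762, -0.3078, 0.2628, -0.8237, 0.4766, -0.3073]
V = J·q̇ = [0.4218, 0.1971, -0.2925, 0.8609, -0.5136, -1.2169]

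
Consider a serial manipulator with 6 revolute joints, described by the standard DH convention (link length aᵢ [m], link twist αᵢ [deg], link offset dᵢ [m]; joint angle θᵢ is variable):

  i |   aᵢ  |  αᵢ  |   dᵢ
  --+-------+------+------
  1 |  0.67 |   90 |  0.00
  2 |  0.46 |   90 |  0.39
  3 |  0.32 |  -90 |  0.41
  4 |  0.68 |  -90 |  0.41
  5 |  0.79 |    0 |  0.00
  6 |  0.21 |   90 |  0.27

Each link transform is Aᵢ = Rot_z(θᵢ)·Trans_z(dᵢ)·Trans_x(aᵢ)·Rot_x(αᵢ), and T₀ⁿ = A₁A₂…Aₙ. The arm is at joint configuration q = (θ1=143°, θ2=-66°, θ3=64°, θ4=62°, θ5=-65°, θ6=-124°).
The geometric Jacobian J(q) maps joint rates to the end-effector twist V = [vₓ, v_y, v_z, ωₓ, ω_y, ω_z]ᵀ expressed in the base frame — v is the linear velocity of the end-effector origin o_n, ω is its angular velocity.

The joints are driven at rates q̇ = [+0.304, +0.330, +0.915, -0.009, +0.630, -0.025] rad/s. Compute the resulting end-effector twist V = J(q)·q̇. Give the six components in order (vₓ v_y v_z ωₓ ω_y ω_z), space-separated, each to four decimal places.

-0.7635 -0.4839 0.8331 0.4411 -0.5253 0.2539

o_n = [0.0283, 1.5850, 0.4674]
J₁: ẑ×o_n = [-1.5850, 0.0283, 0.0000], ω = ẑ
J2: z=[0.6018, 0.7986, 0.0000] o=[-0.5351, 0.4032, 0.0000] → [0.3733, -0.2813, 0.2613, 0.6018, 0.7986, 0.0000]
J3: z=[0.7296, -0.5498, -0.4067] o=[-0.4498, 0.8273, -0.4202] → [-0.1798, -0.8421, 0.8156, 0.7296, -0.5498, -0.4067]
J4: z=[0.5558, 0.1301, 0.8211] o=[-0.0231, 0.8659, -0.7151] → [-0.4366, -0.6150, 0.3930, 0.5558, 0.1301, 0.8211]
J5: z=[-0.6944, -0.4704, 0.5445] o=[-0.1061, 1.5127, -0.2621] → [-0.3825, 0.5798, 0.0131, -0.6944, -0.4704, 0.5445]
J6: z=[-0.6944, -0.4704, 0.5445] o=[0.1392, 1.8973, 0.3829] → [0.1303, -0.0017, 0.1647, -0.6944, -0.4704, 0.5445]
V = J·q̇ = [-0.7635, -0.4839, 0.8331, 0.4411, -0.5253, 0.2539]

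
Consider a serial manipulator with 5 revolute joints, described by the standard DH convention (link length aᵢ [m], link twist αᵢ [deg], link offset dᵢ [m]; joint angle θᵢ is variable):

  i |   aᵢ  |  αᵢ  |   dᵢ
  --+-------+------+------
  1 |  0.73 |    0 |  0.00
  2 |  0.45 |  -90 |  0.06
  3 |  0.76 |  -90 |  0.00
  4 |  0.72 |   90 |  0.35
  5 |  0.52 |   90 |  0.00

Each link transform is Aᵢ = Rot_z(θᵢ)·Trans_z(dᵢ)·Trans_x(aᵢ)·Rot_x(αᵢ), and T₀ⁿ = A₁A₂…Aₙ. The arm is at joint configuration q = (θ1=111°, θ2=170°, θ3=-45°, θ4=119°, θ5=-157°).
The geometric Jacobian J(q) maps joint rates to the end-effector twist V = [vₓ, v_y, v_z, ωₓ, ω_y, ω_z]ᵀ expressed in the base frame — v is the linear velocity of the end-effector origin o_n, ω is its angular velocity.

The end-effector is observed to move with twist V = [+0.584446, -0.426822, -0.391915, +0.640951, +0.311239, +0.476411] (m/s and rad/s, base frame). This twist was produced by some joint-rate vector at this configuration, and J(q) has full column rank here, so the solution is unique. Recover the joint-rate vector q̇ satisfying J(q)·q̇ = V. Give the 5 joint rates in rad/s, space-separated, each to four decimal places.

0.4450 0.2910 0.5150 0.0540 -0.3580

o_n = [-0.2764, -0.3487, 0.4109]
J₁: ẑ×o_n = [0.3487, -0.2764, 0.0000], ω = ẑ
J2: z=[0.0000, 0.0000, 1.0000] o=[-0.2616, 0.6815, 0.0000] → [1.0302, -0.0148, 0.0000, 0.0000, 0.0000, 1.0000]
J3: z=[0.9816, 0.1908, 0.0000] o=[-0.1757, 0.2398, 0.0600] → [0.0669, -0.3444, -0.5585, 0.9816, 0.1908, 0.0000]
J4: z=[0.1349, -0.6941, -0.7071] o=[-0.0732, -0.2877, 0.5974] → [0.0864, 0.1688, -0.1493, 0.1349, -0.6941, -0.7071]
J5: z=[-0.3579, -0.6996, 0.6184] o=[-0.6912, -0.4086, 0.1031] → [-0.2523, 0.3667, 0.2688, -0.3579, -0.6996, 0.6184]
q̇ = J⁺·V = [0.4450, 0.2910, 0.5150, 0.0540, -0.3580]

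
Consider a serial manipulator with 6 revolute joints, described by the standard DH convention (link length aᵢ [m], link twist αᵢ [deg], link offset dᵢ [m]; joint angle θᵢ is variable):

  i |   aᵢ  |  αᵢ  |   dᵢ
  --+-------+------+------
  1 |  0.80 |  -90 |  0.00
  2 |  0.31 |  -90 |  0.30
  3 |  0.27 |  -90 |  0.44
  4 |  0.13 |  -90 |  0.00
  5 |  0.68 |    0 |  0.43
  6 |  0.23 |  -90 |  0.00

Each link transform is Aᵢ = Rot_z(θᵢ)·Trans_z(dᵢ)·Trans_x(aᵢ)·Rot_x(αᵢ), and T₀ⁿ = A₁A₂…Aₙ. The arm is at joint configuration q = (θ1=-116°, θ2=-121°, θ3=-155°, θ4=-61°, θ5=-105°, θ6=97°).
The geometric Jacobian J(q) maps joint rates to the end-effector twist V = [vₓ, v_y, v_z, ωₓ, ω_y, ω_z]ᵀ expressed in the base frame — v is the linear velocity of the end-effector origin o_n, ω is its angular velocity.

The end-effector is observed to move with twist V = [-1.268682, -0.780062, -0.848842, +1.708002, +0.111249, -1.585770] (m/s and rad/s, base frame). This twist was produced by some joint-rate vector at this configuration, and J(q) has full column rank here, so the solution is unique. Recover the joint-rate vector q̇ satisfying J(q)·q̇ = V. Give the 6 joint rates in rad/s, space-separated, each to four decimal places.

o_n = [0.5977, -1.5909, 0.1460]
J₁: ẑ×o_n = [1.5909, 0.5977, -0.0000], ω = ẑ
J2: z=[0.8988, -0.4384, 0.0000] o=[-0.3507, -0.7190, 0.0000] → [-0.0640, -0.1312, -0.3678, 0.8988, -0.4384, 0.0000]
J3: z=[-0.3758, -0.7704, 0.5150] o=[-0.0111, -0.7070, 0.2657] → [0.5474, 0.2686, 0.8011, -0.3758, -0.7704, 0.5150]
J4: z=[0.9100, -0.2017, 0.3623] o=[-0.1291, -1.2093, 0.2826] → [0.1658, 0.3876, -0.2006, 0.9100, -0.2017, 0.3623]
J5: z=[0.3354, -0.1555, -0.9292] o=[-0.1608, -1.3350, 0.2922] → [-0.2150, -0.6557, 0.0321, 0.3354, -0.1555, -0.9292]
J6: z=[0.3354, -0.1555, -0.9292] o=[0.6241, -1.3642, 0.1176] → [-0.2151, 0.0150, -0.0801, 0.3354, -0.1555, -0.9292]
q̇ = J⁺·V = [-0.4740, 0.2230, -0.7450, 0.9270, 0.9600, 0.1850]

-0.4740 0.2230 -0.7450 0.9270 0.9600 0.1850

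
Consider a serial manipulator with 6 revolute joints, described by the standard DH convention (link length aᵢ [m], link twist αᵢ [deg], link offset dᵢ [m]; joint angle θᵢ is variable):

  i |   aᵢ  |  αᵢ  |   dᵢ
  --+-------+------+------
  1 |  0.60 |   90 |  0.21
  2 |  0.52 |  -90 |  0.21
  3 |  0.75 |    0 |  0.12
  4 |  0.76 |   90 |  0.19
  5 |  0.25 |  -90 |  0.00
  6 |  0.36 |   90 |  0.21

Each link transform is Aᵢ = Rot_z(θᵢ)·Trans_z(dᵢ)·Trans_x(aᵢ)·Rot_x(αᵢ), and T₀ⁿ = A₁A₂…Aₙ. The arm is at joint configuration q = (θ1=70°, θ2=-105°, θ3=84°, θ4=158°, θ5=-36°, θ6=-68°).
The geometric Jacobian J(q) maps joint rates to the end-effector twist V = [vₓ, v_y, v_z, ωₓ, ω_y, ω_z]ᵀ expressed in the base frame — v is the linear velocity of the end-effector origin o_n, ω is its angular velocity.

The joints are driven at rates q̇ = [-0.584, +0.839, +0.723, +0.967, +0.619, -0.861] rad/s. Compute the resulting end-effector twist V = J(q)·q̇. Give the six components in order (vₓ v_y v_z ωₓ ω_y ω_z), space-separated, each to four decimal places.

1.5247 -0.7600 -0.7879 0.4510 0.9421 -0.5427

o_n = [0.6523, 0.7327, 0.3928]
J₁: ẑ×o_n = [-0.7327, 0.6523, 0.0000], ω = ẑ
J2: z=[0.9397, -0.3420, 0.0000] o=[0.2052, 0.5638, 0.2100] → [-0.0625, -0.1718, 0.3116, 0.9397, -0.3420, 0.0000]
J3: z=[0.3304, 0.9077, -0.2588] o=[0.3565, 0.3655, -0.2923] → [0.7169, -0.3029, -0.1472, 0.3304, 0.9077, -0.2588]
J4: z=[0.3304, 0.9077, -0.2588] o=[-0.3117, 0.7105, -0.3991] → [0.7245, -0.5111, -0.8676, 0.3304, 0.9077, -0.2588]
J5: z=[-0.3630, 0.3753, 0.8529] o=[0.4132, 0.7402, -0.1036] → [0.1927, 0.3841, -0.0870, -0.3630, 0.3753, 0.8529]
J6: z=[0.7794, 0.6239, 0.0572] o=[0.5409, 0.5688, 0.0262] → [0.2194, -0.2794, 0.0582, 0.7794, 0.6239, 0.0572]
V = J·q̇ = [1.5247, -0.7600, -0.7879, 0.4510, 0.9421, -0.5427]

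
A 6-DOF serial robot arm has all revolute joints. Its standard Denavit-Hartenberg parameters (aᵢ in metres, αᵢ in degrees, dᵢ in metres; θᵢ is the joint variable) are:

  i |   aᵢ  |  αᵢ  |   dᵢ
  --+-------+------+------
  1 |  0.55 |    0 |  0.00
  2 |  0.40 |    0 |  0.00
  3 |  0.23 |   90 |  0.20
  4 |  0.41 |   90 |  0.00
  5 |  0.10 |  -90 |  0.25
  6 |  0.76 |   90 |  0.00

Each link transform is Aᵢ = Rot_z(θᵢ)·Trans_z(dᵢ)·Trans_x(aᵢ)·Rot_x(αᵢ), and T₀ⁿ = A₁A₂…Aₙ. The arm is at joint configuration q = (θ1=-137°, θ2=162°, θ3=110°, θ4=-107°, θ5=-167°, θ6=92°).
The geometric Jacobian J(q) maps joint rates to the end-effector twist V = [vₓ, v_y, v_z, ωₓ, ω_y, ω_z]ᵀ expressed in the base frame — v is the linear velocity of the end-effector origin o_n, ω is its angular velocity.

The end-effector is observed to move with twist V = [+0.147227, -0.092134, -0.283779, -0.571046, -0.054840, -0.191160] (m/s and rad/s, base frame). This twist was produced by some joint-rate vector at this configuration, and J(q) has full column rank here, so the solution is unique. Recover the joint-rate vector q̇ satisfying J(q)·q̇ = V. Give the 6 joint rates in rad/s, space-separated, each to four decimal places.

o_n = [-0.4886, 0.2195, -0.2726]
J₁: ẑ×o_n = [-0.2195, -0.4886, 0.0000], ω = ẑ
J2: z=[0.0000, 0.0000, 1.0000] o=[-0.4022, -0.3751, 0.0000] → [-0.5946, -0.0864, 0.0000, 0.0000, 0.0000, 1.0000]
J3: z=[0.0000, 0.0000, 1.0000] o=[-0.0397, -0.2061, 0.0000] → [-0.4255, -0.4489, 0.0000, 0.0000, 0.0000, 1.0000]
J4: z=[0.7071, 0.7071, 0.0000] o=[-0.2024, -0.0434, 0.2000] → [-0.3342, 0.3342, 0.3883, 0.7071, 0.7071, 0.0000]
J5: z=[0.6762, -0.6762, 0.2924] o=[-0.1176, -0.1282, -0.1921] → [-0.0472, -0.0540, -0.0158, 0.6762, -0.6762, 0.2924]
J6: z=[-0.6425, -0.7355, -0.2151] o=[0.0154, -0.2930, -0.0258] → [0.2918, -0.0501, -0.7000, -0.6425, -0.7355, -0.2151]
q̇ = J⁺·V = [-0.1840, -0.1980, 0.3890, -0.0840, -0.4070, 0.3680]

-0.1840 -0.1980 0.3890 -0.0840 -0.4070 0.3680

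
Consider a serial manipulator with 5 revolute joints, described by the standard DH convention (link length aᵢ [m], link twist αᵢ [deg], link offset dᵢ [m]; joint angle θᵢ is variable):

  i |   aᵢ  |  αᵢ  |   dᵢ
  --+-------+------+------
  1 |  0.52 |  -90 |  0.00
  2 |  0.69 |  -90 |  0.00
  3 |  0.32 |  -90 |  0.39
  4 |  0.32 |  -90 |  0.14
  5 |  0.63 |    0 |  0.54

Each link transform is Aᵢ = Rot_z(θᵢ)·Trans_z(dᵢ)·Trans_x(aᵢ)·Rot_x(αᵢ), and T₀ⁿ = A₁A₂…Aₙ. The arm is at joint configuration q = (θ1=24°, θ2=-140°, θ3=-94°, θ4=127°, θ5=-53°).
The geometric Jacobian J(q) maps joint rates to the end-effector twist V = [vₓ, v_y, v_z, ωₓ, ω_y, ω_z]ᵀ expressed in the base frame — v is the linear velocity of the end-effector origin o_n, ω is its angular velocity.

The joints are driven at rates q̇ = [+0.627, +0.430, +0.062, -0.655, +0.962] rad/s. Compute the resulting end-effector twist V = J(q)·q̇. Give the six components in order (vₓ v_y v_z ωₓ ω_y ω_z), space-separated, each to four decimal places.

o_n = [-0.1932, -0.6179, 0.9998]
J₁: ẑ×o_n = [0.6179, -0.1932, 0.0000], ω = ẑ
J2: z=[-0.4067, 0.9135, 0.0000] o=[0.4750, 0.2115, 0.0000] → [0.9133, 0.4066, 0.9478, -0.4067, 0.9135, 0.0000]
J3: z=[0.5872, 0.2614, 0.7660] o=[-0.0078, -0.0035, 0.4435] → [0.6161, -0.4686, -0.3123, 0.5872, 0.2614, 0.7660]
J4: z=[-0.7265, -0.2471, 0.6412] o=[0.1070, 0.3971, 0.7279] → [0.5836, 0.0050, 0.6631, -0.7265, -0.2471, 0.6412]
J5: z=[0.6385, -0.5878, 0.4968] o=[-0.0761, 0.1160, 0.6306] → [0.1476, -0.2939, -0.5374, 0.6385, -0.5878, 0.4968]
V = J·q̇ = [0.5780, -0.2613, -0.5631, 0.9515, 0.0054, 0.7324]

0.5780 -0.2613 -0.5631 0.9515 0.0054 0.7324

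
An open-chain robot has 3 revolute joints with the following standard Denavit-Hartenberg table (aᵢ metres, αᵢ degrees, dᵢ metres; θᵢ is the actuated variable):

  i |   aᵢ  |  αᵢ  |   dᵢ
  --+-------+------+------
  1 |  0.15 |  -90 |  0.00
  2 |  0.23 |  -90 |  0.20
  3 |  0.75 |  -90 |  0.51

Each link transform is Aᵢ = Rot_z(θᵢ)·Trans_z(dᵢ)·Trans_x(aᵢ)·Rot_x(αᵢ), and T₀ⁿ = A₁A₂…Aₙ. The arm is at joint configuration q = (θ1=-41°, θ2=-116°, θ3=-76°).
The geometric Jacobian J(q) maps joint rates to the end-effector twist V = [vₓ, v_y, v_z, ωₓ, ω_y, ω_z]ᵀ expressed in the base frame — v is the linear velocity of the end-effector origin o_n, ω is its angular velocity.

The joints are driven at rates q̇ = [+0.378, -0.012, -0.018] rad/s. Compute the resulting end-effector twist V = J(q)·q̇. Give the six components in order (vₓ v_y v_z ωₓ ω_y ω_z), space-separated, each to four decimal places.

o_n = [0.9317, 0.4194, 0.5934]
J₁: ẑ×o_n = [-0.4194, 0.9317, 0.0000], ω = ẑ
J2: z=[0.6561, 0.7547, 0.0000] o=[0.1132, -0.0984, 0.0000] → [0.4478, -0.3893, -0.2780, 0.6561, 0.7547, 0.0000]
J3: z=[0.6783, -0.5897, 0.4384] o=[0.1683, 0.1187, 0.2067] → [-0.3598, 0.0724, 0.6541, 0.6783, -0.5897, 0.4384]
V = J·q̇ = [-0.1574, 0.3555, -0.0084, -0.0201, 0.0016, 0.3701]

-0.1574 0.3555 -0.0084 -0.0201 0.0016 0.3701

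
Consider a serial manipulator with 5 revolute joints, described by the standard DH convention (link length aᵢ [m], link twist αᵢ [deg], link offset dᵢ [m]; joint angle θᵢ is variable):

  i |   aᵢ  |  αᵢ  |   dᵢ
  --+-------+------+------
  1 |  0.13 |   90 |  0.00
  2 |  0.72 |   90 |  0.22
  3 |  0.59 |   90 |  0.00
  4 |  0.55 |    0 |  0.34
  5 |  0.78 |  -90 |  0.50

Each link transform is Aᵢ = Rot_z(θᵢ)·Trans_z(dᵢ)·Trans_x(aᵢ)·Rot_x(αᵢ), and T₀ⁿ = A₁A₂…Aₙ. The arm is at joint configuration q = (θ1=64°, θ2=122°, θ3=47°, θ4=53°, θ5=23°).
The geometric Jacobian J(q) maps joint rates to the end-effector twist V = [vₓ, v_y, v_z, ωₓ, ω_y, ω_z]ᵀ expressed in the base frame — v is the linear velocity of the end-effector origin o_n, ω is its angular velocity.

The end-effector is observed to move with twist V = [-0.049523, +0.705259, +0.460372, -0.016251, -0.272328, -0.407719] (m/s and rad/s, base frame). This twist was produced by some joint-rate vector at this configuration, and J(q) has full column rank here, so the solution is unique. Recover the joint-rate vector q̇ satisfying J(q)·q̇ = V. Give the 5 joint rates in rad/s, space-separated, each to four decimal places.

0.4120 -0.4190 -0.6480 -0.3880 -0.3800

o_n = [0.4281, -0.1686, 2.4072]
J₁: ẑ×o_n = [0.1686, 0.4281, -0.0000], ω = ẑ
J2: z=[0.8988, -0.4384, 0.0000] o=[0.0570, 0.1168, 0.0000] → [-1.0553, -2.1636, -0.0938, 0.8988, -0.4384, 0.0000]
J3: z=[0.3718, 0.7622, 0.5299] o=[0.0875, -0.3225, 0.6106] → [1.2878, -0.4874, -0.2024, 0.3718, 0.7622, 0.5299]
J4: z=[-0.7829, -0.0494, 0.6202] o=[0.3818, -0.7033, 0.9518] → [-0.4035, 1.1681, -0.4164, -0.7829, -0.0494, 0.6202]
J5: z=[-0.7829, -0.0494, 0.6202] o=[0.4441, -0.5989, 1.5869] → [-0.3074, 0.6323, -0.3377, -0.7829, -0.0494, 0.6202]
q̇ = J⁺·V = [0.4120, -0.4190, -0.6480, -0.3880, -0.3800]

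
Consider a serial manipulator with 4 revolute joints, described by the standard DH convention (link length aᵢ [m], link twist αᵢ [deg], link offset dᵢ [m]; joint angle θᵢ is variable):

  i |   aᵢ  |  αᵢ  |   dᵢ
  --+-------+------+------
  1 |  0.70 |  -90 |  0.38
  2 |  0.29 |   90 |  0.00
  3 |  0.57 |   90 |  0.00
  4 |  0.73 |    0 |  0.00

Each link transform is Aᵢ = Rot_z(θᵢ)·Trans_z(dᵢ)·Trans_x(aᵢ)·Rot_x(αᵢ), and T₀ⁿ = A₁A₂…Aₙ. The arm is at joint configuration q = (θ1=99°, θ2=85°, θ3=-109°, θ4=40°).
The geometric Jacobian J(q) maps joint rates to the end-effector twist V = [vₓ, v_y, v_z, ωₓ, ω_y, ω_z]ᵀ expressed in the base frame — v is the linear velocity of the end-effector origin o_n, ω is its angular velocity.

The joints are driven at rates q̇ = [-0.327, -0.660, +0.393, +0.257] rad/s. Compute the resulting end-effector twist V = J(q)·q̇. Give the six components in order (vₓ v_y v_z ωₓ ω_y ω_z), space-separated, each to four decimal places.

0.4431 -0.1769 -0.1405 0.5113 0.4559 -0.0507

o_n = [0.8730, 1.3134, 0.4982]
J₁: ẑ×o_n = [-1.3134, 0.8730, 0.0000], ω = ẑ
J2: z=[-0.9877, -0.1564, 0.0000] o=[-0.1095, 0.6914, 0.3800] → [-0.0185, 0.1168, -0.4607, -0.9877, -0.1564, 0.0000]
J3: z=[-0.1558, 0.9839, 0.0872] o=[-0.1135, 0.7163, 0.0911] → [0.3486, 0.1494, -1.0636, -0.1558, 0.9839, 0.0872]
J4: z=[-0.3087, -0.1323, 0.9419] o=[0.4214, 0.7847, 0.2760] → [-0.5274, 0.4940, -0.1034, -0.3087, -0.1323, 0.9419]
V = J·q̇ = [0.4431, -0.1769, -0.1405, 0.5113, 0.4559, -0.0507]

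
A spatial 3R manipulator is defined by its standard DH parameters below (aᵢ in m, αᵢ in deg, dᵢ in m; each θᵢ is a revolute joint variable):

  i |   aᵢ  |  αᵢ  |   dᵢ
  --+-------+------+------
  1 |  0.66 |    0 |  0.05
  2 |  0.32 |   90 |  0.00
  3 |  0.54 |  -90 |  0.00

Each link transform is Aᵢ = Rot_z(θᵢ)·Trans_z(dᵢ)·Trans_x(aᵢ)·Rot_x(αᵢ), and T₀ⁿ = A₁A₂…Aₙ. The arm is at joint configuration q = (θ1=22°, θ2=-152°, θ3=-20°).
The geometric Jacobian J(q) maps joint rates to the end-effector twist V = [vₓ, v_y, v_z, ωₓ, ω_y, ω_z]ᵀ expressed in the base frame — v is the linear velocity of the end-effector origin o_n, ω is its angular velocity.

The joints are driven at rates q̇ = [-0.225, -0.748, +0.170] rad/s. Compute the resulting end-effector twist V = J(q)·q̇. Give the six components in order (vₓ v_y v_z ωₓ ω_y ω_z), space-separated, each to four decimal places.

-0.5813 0.3558 0.0863 -0.1302 0.1093 -0.9730

o_n = [0.0801, -0.3866, -0.1347]
J₁: ẑ×o_n = [0.3866, 0.0801, -0.0000], ω = ẑ
J2: z=[0.0000, 0.0000, 1.0000] o=[0.6119, 0.2472, 0.0500] → [0.6339, -0.5319, 0.0000, 0.0000, 0.0000, 1.0000]
J3: z=[-0.7660, 0.6428, 0.0000] o=[0.4062, 0.0021, 0.0500] → [-0.1187, -0.1415, 0.5074, -0.7660, 0.6428, 0.0000]
V = J·q̇ = [-0.5813, 0.3558, 0.0863, -0.1302, 0.1093, -0.9730]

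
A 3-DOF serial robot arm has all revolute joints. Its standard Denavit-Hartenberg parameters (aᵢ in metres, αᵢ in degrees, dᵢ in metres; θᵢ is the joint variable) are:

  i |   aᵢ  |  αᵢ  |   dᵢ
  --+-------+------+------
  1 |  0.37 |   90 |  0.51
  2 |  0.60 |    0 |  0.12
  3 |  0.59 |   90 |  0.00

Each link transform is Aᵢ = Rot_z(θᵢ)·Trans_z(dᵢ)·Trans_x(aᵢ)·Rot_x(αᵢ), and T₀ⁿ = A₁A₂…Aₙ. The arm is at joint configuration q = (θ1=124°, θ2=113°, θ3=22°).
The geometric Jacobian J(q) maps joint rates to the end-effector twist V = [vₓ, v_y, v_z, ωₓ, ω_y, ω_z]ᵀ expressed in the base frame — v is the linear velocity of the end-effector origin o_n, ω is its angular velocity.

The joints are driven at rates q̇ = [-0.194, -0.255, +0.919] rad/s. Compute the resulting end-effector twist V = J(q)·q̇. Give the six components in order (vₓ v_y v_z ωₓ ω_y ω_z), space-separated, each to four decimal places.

0.0439 -0.1627 -0.2172 0.5505 0.3713 -0.1940

o_n = [0.2570, -0.1664, 1.4795]
J₁: ẑ×o_n = [0.1664, 0.2570, -0.0000], ω = ẑ
J2: z=[0.8290, 0.5592, 0.0000] o=[-0.2069, 0.3067, 0.5100] → [0.5421, -0.8037, -0.6516, 0.8290, 0.5592, 0.0000]
J3: z=[0.8290, 0.5592, 0.0000] o=[0.0237, 0.1795, 1.0623] → [0.2333, -0.3459, -0.4172, 0.8290, 0.5592, 0.0000]
V = J·q̇ = [0.0439, -0.1627, -0.2172, 0.5505, 0.3713, -0.1940]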